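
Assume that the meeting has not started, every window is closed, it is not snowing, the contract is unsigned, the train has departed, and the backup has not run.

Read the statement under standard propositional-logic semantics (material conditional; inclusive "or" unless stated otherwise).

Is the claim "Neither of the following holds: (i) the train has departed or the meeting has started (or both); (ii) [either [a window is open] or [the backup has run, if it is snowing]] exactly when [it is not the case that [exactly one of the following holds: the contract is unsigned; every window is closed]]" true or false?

The statement is false.

Let U = "the train has departed" (True), P = "the meeting has started" (False), Q = "a window is open" (False), R = "it is snowing" (False), V = "the backup has run" (False), S = "the contract is signed" (False).
Formalization: (U or P) nor ((Q or (R -> V)) iff not (not S xor not Q))

U or P = True or False = True
R -> V = False -> False = True
Q or (R -> V) = False or True = True
not S = not False = True
not Q = not False = True
not S xor not Q = True xor True = False
not (not S xor not Q) = not False = True
(Q or (R -> V)) iff not (not S xor not Q) = True iff True = True
(U or P) nor ((Q or (R -> V)) iff not (not S xor not Q)) = True nor True = False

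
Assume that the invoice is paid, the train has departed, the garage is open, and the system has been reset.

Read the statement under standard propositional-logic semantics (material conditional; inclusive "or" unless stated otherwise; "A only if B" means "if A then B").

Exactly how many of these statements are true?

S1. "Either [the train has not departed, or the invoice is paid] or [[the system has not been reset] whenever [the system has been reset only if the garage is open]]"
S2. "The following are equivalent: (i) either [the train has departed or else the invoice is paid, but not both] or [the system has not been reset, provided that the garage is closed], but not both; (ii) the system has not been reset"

Let M = "the train has departed" (T), K = "the invoice is paid" (T), R = "the system has been reset" (T), L = "the garage is closed" (F).

S1: Parsed as (~M | K) | ((R -> ~L) -> ~R)

~M = ~T = F
~M | K = F | T = T
~L = ~F = T
R -> ~L = T -> T = T
~R = ~T = F
(R -> ~L) -> ~R = T -> F = F
(~M | K) | ((R -> ~L) -> ~R) = T | F = T
So S1 is true.

S2: Parsed as ((M xor K) xor (L -> ~R)) <-> ~R

M xor K = T xor T = F
~R = ~T = F
L -> ~R = F -> F = T
(M xor K) xor (L -> ~R) = F xor T = T
~R = ~T = F
((M xor K) xor (L -> ~R)) <-> ~R = T <-> F = F
Thus S2 is false.

True statements: 1 (S1).

1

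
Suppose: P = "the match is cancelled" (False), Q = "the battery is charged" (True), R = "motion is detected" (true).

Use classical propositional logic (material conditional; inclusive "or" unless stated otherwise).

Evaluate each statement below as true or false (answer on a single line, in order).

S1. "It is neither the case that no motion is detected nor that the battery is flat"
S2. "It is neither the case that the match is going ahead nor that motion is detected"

S1 True / S2 False

S1: Parsed as ~R nor ~Q

~R = ~T = F
~Q = ~T = F
~R nor ~Q = F nor F = T
Thus S1 is true.

S2: Parsed as ~P nor R

~P = ~F = T
~P nor R = T nor T = F
So S2 is false.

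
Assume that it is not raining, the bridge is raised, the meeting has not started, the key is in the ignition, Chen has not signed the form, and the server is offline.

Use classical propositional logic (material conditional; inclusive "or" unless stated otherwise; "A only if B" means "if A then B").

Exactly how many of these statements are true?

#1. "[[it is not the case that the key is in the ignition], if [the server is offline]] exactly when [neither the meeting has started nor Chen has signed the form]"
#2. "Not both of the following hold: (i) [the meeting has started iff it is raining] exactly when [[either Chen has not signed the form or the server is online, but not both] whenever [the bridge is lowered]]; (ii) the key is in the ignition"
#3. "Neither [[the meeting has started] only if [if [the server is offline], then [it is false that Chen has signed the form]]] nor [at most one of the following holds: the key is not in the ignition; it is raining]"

0

Let V = "the server is online" (F), S = "the key is in the ignition" (T), R = "the meeting has started" (F), U = "Chen has signed the form" (F), P = "it is raining" (F), Q = "the bridge is raised" (T).

#1: Formalization: (~V -> ~S) <-> (R nor U)

~V = ~F = T
~S = ~T = F
~V -> ~S = T -> F = F
R nor U = F nor F = T
(~V -> ~S) <-> (R nor U) = F <-> T = F
So #1 is false.

#2: Parsed as ((R <-> P) <-> (~Q -> (~U xor V))) nand S

R <-> P = F <-> F = T
~Q = ~T = F
~U = ~F = T
~U xor V = T xor F = T
~Q -> (~U xor V) = F -> T = T
(R <-> P) <-> (~Q -> (~U xor V)) = T <-> T = T
((R <-> P) <-> (~Q -> (~U xor V))) nand S = T nand T = F
Hence #2 is false.

#3: Formalization: (R -> (~V -> ~U)) nor (~S nand P)

~V = ~F = T
~U = ~F = T
~V -> ~U = T -> T = T
R -> (~V -> ~U) = F -> T = T
~S = ~T = F
~S nand P = F nand F = T
(R -> (~V -> ~U)) nor (~S nand P) = T nor T = F
So #3 is false.

Count: 0.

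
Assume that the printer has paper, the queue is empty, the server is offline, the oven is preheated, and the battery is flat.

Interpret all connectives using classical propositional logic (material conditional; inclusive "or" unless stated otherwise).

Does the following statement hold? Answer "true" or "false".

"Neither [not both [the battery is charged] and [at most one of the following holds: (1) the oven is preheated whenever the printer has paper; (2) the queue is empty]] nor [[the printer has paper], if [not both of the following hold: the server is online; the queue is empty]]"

False

Let U = "the battery is charged" (False), P = "the printer has paper" (True), S = "the oven is preheated" (True), Q = "the queue is empty" (True), R = "the server is online" (False).
In symbols: (U nand ((P -> S) nand Q)) nor ((R nand Q) -> P)

P -> S = True -> True = True
(P -> S) nand Q = True nand True = False
U nand ((P -> S) nand Q) = False nand False = True
R nand Q = False nand True = True
(R nand Q) -> P = True -> True = True
(U nand ((P -> S) nand Q)) nor ((R nand Q) -> P) = True nor True = False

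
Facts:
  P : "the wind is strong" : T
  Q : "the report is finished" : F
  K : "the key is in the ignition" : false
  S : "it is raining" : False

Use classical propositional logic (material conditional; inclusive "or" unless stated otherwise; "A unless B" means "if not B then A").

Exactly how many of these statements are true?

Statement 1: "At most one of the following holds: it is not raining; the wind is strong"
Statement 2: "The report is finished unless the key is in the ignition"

0

Statement 1: In symbols: ~S nand P

~S = ~F = T
~S nand P = T nand T = F
So Statement 1 is false.

Statement 2: This is Q | K.

Q | K = F | F = F
Thus Statement 2 is false.

True statements: 0 (none).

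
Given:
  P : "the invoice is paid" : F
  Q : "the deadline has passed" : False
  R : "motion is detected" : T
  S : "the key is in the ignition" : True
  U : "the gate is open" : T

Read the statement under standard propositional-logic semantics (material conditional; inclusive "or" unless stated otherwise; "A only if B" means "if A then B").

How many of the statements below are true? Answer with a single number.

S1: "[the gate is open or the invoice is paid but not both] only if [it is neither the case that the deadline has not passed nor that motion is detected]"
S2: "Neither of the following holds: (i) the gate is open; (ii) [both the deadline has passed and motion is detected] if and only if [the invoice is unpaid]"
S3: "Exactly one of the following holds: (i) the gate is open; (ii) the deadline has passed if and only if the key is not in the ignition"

S1: Parsed as (U ⊕ P) → (¬Q ↓ R)

U ⊕ P = T ⊕ F = T
¬Q = ¬F = T
¬Q ↓ R = T ↓ T = F
(U ⊕ P) → (¬Q ↓ R) = T → F = F
So S1 is false.

S2: Parsed as U ↓ ((Q ∧ R) ↔ ¬P)

Q ∧ R = F ∧ T = F
¬P = ¬F = T
(Q ∧ R) ↔ ¬P = F ↔ T = F
U ↓ ((Q ∧ R) ↔ ¬P) = T ↓ F = F
Hence S2 is false.

S3: Formalization: U ⊕ (Q ↔ ¬S)

¬S = ¬T = F
Q ↔ ¬S = F ↔ F = T
U ⊕ (Q ↔ ¬S) = T ⊕ T = F
Thus S3 is false.

0 of the 3 statements are true (none).

0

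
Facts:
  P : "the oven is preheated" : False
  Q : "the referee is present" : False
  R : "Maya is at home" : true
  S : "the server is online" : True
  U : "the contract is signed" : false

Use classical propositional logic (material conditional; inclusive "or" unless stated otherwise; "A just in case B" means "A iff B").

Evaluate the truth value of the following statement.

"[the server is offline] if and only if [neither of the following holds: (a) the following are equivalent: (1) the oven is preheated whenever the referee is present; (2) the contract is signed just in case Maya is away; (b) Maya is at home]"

true

This is ¬S ↔ (((Q → P) ↔ (U ↔ ¬R)) ↓ R).

¬S = ¬T = F
Q → P = F → F = T
¬R = ¬T = F
U ↔ ¬R = F ↔ F = T
(Q → P) ↔ (U ↔ ¬R) = T ↔ T = T
((Q → P) ↔ (U ↔ ¬R)) ↓ R = T ↓ T = F
¬S ↔ (((Q → P) ↔ (U ↔ ¬R)) ↓ R) = F ↔ F = T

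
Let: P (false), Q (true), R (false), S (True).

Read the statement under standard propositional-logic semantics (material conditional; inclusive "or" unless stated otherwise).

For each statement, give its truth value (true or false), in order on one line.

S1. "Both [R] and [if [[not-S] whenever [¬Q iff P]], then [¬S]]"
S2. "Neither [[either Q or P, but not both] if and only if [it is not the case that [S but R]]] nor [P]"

S1 F / S2 F

S1: Formalization: R ∧ (((¬Q ↔ P) → ¬S) → ¬S)

¬Q = ¬T = F
¬Q ↔ P = F ↔ F = T
¬S = ¬T = F
(¬Q ↔ P) → ¬S = T → F = F
¬S = ¬T = F
((¬Q ↔ P) → ¬S) → ¬S = F → F = T
R ∧ (((¬Q ↔ P) → ¬S) → ¬S) = F ∧ T = F
Thus S1 is false.

S2: This is ((Q ⊕ P) ↔ ¬(S ∧ R)) ↓ P.

Q ⊕ P = T ⊕ F = T
S ∧ R = T ∧ F = F
¬(S ∧ R) = ¬F = T
(Q ⊕ P) ↔ ¬(S ∧ R) = T ↔ T = T
((Q ⊕ P) ↔ ¬(S ∧ R)) ↓ P = T ↓ F = F
Hence S2 is false.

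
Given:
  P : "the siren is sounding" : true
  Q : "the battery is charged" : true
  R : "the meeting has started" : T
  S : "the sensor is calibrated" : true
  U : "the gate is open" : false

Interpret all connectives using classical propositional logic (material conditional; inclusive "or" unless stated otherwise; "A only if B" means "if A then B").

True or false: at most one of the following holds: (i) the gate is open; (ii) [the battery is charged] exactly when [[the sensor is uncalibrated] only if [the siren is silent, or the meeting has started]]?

True.

Values: U=F, Q=T, S=T, P=T, R=T.
Formalization: U ↑ (Q ↔ (¬S → (¬P ∨ R)))

¬S = ¬T = F
¬P = ¬T = F
¬P ∨ R = F ∨ T = T
¬S → (¬P ∨ R) = F → T = T
Q ↔ (¬S → (¬P ∨ R)) = T ↔ T = T
U ↑ (Q ↔ (¬S → (¬P ∨ R))) = F ↑ T = T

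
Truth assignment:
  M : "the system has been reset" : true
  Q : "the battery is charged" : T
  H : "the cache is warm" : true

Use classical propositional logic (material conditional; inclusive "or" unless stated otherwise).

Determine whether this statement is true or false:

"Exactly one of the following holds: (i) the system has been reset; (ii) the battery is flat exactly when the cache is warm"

True.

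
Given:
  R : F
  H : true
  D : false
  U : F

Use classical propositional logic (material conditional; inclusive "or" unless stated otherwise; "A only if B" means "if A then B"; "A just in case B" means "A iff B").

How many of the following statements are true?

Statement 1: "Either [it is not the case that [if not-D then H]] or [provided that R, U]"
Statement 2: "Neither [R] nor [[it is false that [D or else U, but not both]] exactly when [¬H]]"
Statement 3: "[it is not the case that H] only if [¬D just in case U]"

Statement 1: This is not (not D -> H) or (R -> U).

not D = not False = True
not D -> H = True -> True = True
not (not D -> H) = not True = False
R -> U = False -> False = True
not (not D -> H) or (R -> U) = False or True = True
So Statement 1 is true.

Statement 2: Formalization: R nor (not (D xor U) iff not H)

D xor U = False xor False = False
not (D xor U) = not False = True
not H = not True = False
not (D xor U) iff not H = True iff False = False
R nor (not (D xor U) iff not H) = False nor False = True
Hence Statement 2 is true.

Statement 3: Parsed as not H -> (not D iff U)

not H = not True = False
not D = not False = True
not D iff U = True iff False = False
not H -> (not D iff U) = False -> False = True
Hence Statement 3 is true.

Count: 3.

3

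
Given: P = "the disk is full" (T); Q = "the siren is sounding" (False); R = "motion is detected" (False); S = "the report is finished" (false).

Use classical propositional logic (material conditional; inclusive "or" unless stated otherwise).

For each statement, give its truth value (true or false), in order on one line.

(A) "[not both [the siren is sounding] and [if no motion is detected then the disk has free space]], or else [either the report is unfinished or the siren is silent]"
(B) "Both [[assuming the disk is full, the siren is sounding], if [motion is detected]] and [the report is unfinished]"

(A) true; (B) true

(A): Formalization: (Q nand (~R -> ~P)) | (~S | ~Q)

~R = ~F = T
~P = ~T = F
~R -> ~P = T -> F = F
Q nand (~R -> ~P) = F nand F = T
~S = ~F = T
~Q = ~F = T
~S | ~Q = T | T = T
(Q nand (~R -> ~P)) | (~S | ~Q) = T | T = T
Hence (A) is true.

(B): This is (R -> (P -> Q)) & ~S.

P -> Q = T -> F = F
R -> (P -> Q) = F -> F = T
~S = ~F = T
(R -> (P -> Q)) & ~S = T & T = T
So (B) is true.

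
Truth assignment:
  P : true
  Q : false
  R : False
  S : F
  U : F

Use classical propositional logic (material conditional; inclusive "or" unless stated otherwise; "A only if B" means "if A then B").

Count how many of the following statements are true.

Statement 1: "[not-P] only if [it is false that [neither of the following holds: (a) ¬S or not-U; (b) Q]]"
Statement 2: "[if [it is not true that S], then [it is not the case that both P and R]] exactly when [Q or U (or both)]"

1

Statement 1: Formalization: not P -> not ((not S or not U) nor Q)

not P = not True = False
not S = not False = True
not U = not False = True
not S or not U = True or True = True
(not S or not U) nor Q = True nor False = False
not ((not S or not U) nor Q) = not False = True
not P -> not ((not S or not U) nor Q) = False -> True = True
So Statement 1 is true.

Statement 2: Formalization: (not S -> (P nand R)) iff (Q or U)

not S = not False = True
P nand R = True nand False = True
not S -> (P nand R) = True -> True = True
Q or U = False or False = False
(not S -> (P nand R)) iff (Q or U) = True iff False = False
So Statement 2 is false.

1 of the 2 statements is true (Statement 1).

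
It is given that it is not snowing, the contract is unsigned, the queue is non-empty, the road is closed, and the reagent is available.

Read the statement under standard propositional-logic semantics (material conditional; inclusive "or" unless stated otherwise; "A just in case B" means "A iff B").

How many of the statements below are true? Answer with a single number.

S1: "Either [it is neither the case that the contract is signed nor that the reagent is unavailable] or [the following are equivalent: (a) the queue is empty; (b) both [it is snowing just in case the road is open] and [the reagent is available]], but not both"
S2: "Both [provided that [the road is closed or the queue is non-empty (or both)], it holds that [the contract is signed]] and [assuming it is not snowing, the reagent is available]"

1

Let V = "the contract is signed" (F), H = "the reagent is available" (T), D = "the queue is empty" (F), W = "it is snowing" (F), P = "the road is closed" (T).

S1: This is (V ↓ ¬H) ⊕ (D ↔ ((W ↔ ¬P) ∧ H)).

¬H = ¬T = F
V ↓ ¬H = F ↓ F = T
¬P = ¬T = F
W ↔ ¬P = F ↔ F = T
(W ↔ ¬P) ∧ H = T ∧ T = T
D ↔ ((W ↔ ¬P) ∧ H) = F ↔ T = F
(V ↓ ¬H) ⊕ (D ↔ ((W ↔ ¬P) ∧ H)) = T ⊕ F = T
Hence S1 is true.

S2: This is ((P ∨ ¬D) → V) ∧ (¬W → H).

¬D = ¬F = T
P ∨ ¬D = T ∨ T = T
(P ∨ ¬D) → V = T → F = F
¬W = ¬F = T
¬W → H = T → T = T
((P ∨ ¬D) → V) ∧ (¬W → H) = F ∧ T = F
Hence S2 is false.

1 of the 2 statements is true (S1).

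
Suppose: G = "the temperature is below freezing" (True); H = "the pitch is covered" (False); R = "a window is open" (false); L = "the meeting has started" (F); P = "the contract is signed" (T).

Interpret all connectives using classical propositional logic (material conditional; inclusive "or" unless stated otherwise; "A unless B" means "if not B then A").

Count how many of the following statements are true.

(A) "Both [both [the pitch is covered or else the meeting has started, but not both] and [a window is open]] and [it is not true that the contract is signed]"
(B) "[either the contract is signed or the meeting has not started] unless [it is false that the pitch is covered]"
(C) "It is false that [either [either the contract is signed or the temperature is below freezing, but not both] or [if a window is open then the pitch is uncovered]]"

(A): Formalization: ((H xor L) & R) & ~P

H xor L = F xor F = F
(H xor L) & R = F & F = F
~P = ~T = F
((H xor L) & R) & ~P = F & F = F
So (A) is false.

(B): Parsed as (P | ~L) | ~H

~L = ~F = T
P | ~L = T | T = T
~H = ~F = T
(P | ~L) | ~H = T | T = T
So (B) is true.

(C): This is ~((P xor G) | (R -> ~H)).

P xor G = T xor T = F
~H = ~F = T
R -> ~H = F -> T = T
(P xor G) | (R -> ~H) = F | T = T
~((P xor G) | (R -> ~H)) = ~T = F
Hence (C) is false.

True statements: 1.

1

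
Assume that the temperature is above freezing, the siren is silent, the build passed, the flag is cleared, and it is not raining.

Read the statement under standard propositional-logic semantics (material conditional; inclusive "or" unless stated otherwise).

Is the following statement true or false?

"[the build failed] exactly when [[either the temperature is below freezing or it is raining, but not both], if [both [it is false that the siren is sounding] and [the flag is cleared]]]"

True.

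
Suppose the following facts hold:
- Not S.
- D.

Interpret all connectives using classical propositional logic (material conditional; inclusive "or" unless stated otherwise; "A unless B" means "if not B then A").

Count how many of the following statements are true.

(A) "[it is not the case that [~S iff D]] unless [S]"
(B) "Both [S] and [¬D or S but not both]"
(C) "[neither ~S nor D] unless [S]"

0

(A): Formalization: not (not S iff D) or S

not S = not False = True
not S iff D = True iff True = True
not (not S iff D) = not True = False
not (not S iff D) or S = False or False = False
Hence (A) is false.

(B): In symbols: S and (not D xor S)

not D = not True = False
not D xor S = False xor False = False
S and (not D xor S) = False and False = False
Thus (B) is false.

(C): This is (not S nor D) or S.

not S = not False = True
not S nor D = True nor True = False
(not S nor D) or S = False or False = False
So (C) is false.

0 of the 3 statements are true (none).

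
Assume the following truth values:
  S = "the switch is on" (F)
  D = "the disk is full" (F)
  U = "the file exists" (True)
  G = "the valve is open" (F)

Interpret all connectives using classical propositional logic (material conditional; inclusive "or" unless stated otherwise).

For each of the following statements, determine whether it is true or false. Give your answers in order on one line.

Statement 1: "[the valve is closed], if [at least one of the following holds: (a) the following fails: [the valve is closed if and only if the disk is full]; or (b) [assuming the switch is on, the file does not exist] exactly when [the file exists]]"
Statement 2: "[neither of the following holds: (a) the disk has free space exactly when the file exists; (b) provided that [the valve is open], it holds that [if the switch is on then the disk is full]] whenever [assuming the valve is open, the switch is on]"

Statement 1 True; Statement 2 False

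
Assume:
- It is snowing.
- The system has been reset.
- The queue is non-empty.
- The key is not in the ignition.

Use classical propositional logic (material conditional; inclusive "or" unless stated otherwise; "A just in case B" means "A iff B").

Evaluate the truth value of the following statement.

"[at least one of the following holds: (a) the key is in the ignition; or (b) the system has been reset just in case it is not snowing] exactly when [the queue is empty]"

Let P = "the key is in the ignition" (False), S = "the system has been reset" (True), L = "it is snowing" (True), Q = "the queue is empty" (False).
Formalization: (P or (S iff not L)) iff Q

not L = not True = False
S iff not L = True iff False = False
P or (S iff not L) = False or False = False
(P or (S iff not L)) iff Q = False iff False = True

true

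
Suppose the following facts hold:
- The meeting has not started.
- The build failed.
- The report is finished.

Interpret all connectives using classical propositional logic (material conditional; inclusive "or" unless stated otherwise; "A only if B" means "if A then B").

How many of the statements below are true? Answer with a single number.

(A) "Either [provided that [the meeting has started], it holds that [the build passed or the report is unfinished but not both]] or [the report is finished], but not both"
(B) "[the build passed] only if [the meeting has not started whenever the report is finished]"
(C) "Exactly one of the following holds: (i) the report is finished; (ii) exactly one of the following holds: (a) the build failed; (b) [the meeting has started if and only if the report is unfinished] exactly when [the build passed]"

1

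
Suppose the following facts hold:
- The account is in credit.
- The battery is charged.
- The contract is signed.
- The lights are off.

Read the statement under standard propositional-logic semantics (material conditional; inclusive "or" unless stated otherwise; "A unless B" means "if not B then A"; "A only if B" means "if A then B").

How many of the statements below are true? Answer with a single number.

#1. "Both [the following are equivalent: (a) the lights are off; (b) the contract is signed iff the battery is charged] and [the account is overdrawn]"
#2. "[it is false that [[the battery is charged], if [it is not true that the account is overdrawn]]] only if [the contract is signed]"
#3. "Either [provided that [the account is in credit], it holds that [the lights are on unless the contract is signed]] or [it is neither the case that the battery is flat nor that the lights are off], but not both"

Let U = "the lights are on" (F), P = "the contract is signed" (T), V = "the battery is charged" (T), N = "the account is overdrawn" (F).

#1: This is (~U <-> (P <-> V)) & N.

~U = ~F = T
P <-> V = T <-> T = T
~U <-> (P <-> V) = T <-> T = T
(~U <-> (P <-> V)) & N = T & F = F
Thus #1 is false.

#2: Formalization: ~(~N -> V) -> P

~N = ~F = T
~N -> V = T -> T = T
~(~N -> V) = ~T = F
~(~N -> V) -> P = F -> T = T
So #2 is true.

#3: Formalization: (~N -> (U | P)) xor (~V nor ~U)

~N = ~F = T
U | P = F | T = T
~N -> (U | P) = T -> T = T
~V = ~T = F
~U = ~F = T
~V nor ~U = F nor T = F
(~N -> (U | P)) xor (~V nor ~U) = T xor F = T
So #3 is true.

2 of the 3 statements are true (#2, #3).

2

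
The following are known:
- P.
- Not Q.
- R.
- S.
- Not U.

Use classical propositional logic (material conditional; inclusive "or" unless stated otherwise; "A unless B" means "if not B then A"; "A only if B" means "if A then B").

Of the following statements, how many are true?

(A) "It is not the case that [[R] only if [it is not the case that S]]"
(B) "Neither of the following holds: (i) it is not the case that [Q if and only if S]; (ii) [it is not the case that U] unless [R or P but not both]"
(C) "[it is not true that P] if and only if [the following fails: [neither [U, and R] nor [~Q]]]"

1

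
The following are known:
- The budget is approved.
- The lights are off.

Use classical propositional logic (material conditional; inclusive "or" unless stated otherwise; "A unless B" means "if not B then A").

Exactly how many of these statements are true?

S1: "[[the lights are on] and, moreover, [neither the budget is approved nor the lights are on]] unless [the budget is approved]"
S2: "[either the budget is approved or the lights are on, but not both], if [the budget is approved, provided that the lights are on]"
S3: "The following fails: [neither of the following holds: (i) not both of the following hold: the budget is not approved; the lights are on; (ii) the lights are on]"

Let H = "the lights are on" (F), V = "the budget is approved" (T).

S1: In symbols: (H & (V nor H)) | V

V nor H = T nor F = F
H & (V nor H) = F & F = F
(H & (V nor H)) | V = F | T = T
Thus S1 is true.

S2: Formalization: (H -> V) -> (V xor H)

H -> V = F -> T = T
V xor H = T xor F = T
(H -> V) -> (V xor H) = T -> T = T
So S2 is true.

S3: Formalization: ~((~V nand H) nor H)

~V = ~T = F
~V nand H = F nand F = T
(~V nand H) nor H = T nor F = F
~((~V nand H) nor H) = ~F = T
Thus S3 is true.

Count: 3.

3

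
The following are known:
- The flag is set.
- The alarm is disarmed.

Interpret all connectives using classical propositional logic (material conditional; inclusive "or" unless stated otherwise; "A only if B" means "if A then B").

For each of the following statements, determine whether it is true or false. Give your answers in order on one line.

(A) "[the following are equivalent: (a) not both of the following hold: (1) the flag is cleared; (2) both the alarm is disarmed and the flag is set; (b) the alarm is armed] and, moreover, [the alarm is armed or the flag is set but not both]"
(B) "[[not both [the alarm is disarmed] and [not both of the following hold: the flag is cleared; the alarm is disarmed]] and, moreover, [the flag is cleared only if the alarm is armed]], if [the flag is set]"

Let R = "the flag is set" (T), W = "the alarm is armed" (F).

(A): Formalization: ((~R nand (~W & R)) <-> W) & (W xor R)

~R = ~T = F
~W = ~F = T
~W & R = T & T = T
~R nand (~W & R) = F nand T = T
(~R nand (~W & R)) <-> W = T <-> F = F
W xor R = F xor T = T
((~R nand (~W & R)) <-> W) & (W xor R) = F & T = F
So (A) is false.

(B): This is R -> ((~W nand (~R nand ~W)) & (~R -> W)).

~W = ~F = T
~R = ~T = F
~W = ~F = T
~R nand ~W = F nand T = T
~W nand (~R nand ~W) = T nand T = F
~R = ~T = F
~R -> W = F -> F = T
(~W nand (~R nand ~W)) & (~R -> W) = F & T = F
R -> ((~W nand (~R nand ~W)) & (~R -> W)) = T -> F = F
So (B) is false.

(A) false / (B) false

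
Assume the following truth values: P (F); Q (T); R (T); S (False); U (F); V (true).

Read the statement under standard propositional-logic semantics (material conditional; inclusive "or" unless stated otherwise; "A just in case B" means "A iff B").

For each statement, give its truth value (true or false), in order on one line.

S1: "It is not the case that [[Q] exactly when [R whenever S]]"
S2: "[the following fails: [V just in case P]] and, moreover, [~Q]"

S1 false / S2 false

S1: This is ~(Q <-> (S -> R)).

S -> R = F -> T = T
Q <-> (S -> R) = T <-> T = T
~(Q <-> (S -> R)) = ~T = F
Thus S1 is false.

S2: Formalization: ~(V <-> P) & ~Q

V <-> P = T <-> F = F
~(V <-> P) = ~F = T
~Q = ~T = F
~(V <-> P) & ~Q = T & F = F
Thus S2 is false.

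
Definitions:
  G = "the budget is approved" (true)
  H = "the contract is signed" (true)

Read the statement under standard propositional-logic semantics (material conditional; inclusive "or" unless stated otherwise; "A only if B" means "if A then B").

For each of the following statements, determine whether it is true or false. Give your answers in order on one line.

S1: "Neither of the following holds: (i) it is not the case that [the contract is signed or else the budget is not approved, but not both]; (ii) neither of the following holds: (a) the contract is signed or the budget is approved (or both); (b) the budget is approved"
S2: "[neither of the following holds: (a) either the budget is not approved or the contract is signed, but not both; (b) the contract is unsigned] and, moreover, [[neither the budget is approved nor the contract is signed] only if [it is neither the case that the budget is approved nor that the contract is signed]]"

S1 T; S2 F

S1: Parsed as ¬(H ⊕ ¬G) ↓ ((H ∨ G) ↓ G)

¬G = ¬T = F
H ⊕ ¬G = T ⊕ F = T
¬(H ⊕ ¬G) = ¬T = F
H ∨ G = T ∨ T = T
(H ∨ G) ↓ G = T ↓ T = F
¬(H ⊕ ¬G) ↓ ((H ∨ G) ↓ G) = F ↓ F = T
Thus S1 is true.

S2: Parsed as ((¬G ⊕ H) ↓ ¬H) ∧ ((G ↓ H) → (G ↓ H))

¬G = ¬T = F
¬G ⊕ H = F ⊕ T = T
¬H = ¬T = F
(¬G ⊕ H) ↓ ¬H = T ↓ F = F
G ↓ H = T ↓ T = F
G ↓ H = T ↓ T = F
(G ↓ H) → (G ↓ H) = F → F = T
((¬G ⊕ H) ↓ ¬H) ∧ ((G ↓ H) → (G ↓ H)) = F ∧ T = F
Thus S2 is false.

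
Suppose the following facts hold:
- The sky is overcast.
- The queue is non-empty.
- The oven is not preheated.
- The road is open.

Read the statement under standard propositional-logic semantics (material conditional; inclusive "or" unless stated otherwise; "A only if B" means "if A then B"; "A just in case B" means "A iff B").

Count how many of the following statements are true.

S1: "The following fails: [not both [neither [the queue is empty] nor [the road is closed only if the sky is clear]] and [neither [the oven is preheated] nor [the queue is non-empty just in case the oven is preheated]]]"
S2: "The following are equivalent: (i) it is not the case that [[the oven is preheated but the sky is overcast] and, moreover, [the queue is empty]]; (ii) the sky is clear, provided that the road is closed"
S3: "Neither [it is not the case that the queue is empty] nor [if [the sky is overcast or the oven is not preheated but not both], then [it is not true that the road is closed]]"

1

Let Q = "the queue is empty" (F), S = "the road is closed" (F), P = "the sky is overcast" (T), R = "the oven is preheated" (F).

S1: In symbols: ¬((Q ↓ (S → ¬P)) ↑ (R ↓ (¬Q ↔ R)))

¬P = ¬T = F
S → ¬P = F → F = T
Q ↓ (S → ¬P) = F ↓ T = F
¬Q = ¬F = T
¬Q ↔ R = T ↔ F = F
R ↓ (¬Q ↔ R) = F ↓ F = T
(Q ↓ (S → ¬P)) ↑ (R ↓ (¬Q ↔ R)) = F ↑ T = T
¬((Q ↓ (S → ¬P)) ↑ (R ↓ (¬Q ↔ R))) = ¬T = F
So S1 is false.

S2: This is ¬((R ∧ P) ∧ Q) ↔ (S → ¬P).

R ∧ P = F ∧ T = F
(R ∧ P) ∧ Q = F ∧ F = F
¬((R ∧ P) ∧ Q) = ¬F = T
¬P = ¬T = F
S → ¬P = F → F = T
¬((R ∧ P) ∧ Q) ↔ (S → ¬P) = T ↔ T = T
Thus S2 is true.

S3: Parsed as ¬Q ↓ ((P ⊕ ¬R) → ¬S)

¬Q = ¬F = T
¬R = ¬F = T
P ⊕ ¬R = T ⊕ T = F
¬S = ¬F = T
(P ⊕ ¬R) → ¬S = F → T = T
¬Q ↓ ((P ⊕ ¬R) → ¬S) = T ↓ T = F
Hence S3 is false.

Count: 1.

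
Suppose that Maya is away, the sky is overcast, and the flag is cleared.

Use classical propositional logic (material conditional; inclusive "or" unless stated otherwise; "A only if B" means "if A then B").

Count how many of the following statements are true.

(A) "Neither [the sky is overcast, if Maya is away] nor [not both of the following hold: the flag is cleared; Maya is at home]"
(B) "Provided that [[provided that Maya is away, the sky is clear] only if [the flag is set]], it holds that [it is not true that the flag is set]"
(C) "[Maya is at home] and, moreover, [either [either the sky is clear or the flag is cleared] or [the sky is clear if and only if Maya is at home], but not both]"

Let P = "Maya is at home" (F), Q = "the sky is overcast" (T), R = "the flag is set" (F).

(A): Formalization: (¬P → Q) ↓ (¬R ↑ P)

¬P = ¬F = T
¬P → Q = T → T = T
¬R = ¬F = T
¬R ↑ P = T ↑ F = T
(¬P → Q) ↓ (¬R ↑ P) = T ↓ T = F
So (A) is false.

(B): Formalization: ((¬P → ¬Q) → R) → ¬R

¬P = ¬F = T
¬Q = ¬T = F
¬P → ¬Q = T → F = F
(¬P → ¬Q) → R = F → F = T
¬R = ¬F = T
((¬P → ¬Q) → R) → ¬R = T → T = T
So (B) is true.

(C): Parsed as P ∧ ((¬Q ∨ ¬R) ⊕ (¬Q ↔ P))

¬Q = ¬T = F
¬R = ¬F = T
¬Q ∨ ¬R = F ∨ T = T
¬Q = ¬T = F
¬Q ↔ P = F ↔ F = T
(¬Q ∨ ¬R) ⊕ (¬Q ↔ P) = T ⊕ T = F
P ∧ ((¬Q ∨ ¬R) ⊕ (¬Q ↔ P)) = F ∧ F = F
Hence (C) is false.

1 of the 3 statements is true ((B)).

1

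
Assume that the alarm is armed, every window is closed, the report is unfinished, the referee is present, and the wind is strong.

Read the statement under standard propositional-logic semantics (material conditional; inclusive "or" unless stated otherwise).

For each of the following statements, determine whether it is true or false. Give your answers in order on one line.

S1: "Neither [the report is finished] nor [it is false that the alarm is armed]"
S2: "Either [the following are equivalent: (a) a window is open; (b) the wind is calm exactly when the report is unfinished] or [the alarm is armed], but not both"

S1 True / S2 False

Let R = "the report is finished" (False), P = "the alarm is armed" (True), Q = "a window is open" (False), U = "the wind is strong" (True).

S1: This is R nor not P.

not P = not True = False
R nor not P = False nor False = True
So S1 is true.

S2: In symbols: (Q iff (not U iff not R)) xor P

not U = not True = False
not R = not False = True
not U iff not R = False iff True = False
Q iff (not U iff not R) = False iff False = True
(Q iff (not U iff not R)) xor P = True xor True = False
So S2 is false.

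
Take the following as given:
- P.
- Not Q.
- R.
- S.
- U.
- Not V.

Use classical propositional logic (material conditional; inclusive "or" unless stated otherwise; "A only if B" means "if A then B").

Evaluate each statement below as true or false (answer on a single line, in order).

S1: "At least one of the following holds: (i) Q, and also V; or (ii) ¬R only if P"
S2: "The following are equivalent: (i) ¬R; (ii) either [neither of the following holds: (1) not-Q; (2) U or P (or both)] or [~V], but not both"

S1 True; S2 False

S1: This is (Q & V) | (~R -> P).

Q & V = F & F = F
~R = ~T = F
~R -> P = F -> T = T
(Q & V) | (~R -> P) = F | T = T
So S1 is true.

S2: This is ~R <-> ((~Q nor (U | P)) xor ~V).

~R = ~T = F
~Q = ~F = T
U | P = T | T = T
~Q nor (U | P) = T nor T = F
~V = ~F = T
(~Q nor (U | P)) xor ~V = F xor T = T
~R <-> ((~Q nor (U | P)) xor ~V) = F <-> T = F
So S2 is false.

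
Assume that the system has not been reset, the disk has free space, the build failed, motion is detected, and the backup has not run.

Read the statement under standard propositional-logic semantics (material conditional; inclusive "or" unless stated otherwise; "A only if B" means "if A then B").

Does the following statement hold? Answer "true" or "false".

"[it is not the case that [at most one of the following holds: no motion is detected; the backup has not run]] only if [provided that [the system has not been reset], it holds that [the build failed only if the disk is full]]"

Let S = "motion is detected" (T), U = "the backup has run" (F), P = "the system has been reset" (F), R = "the build passed" (F), Q = "the disk is full" (F).
Formalization: ~(~S nand ~U) -> (~P -> (~R -> Q))

~S = ~T = F
~U = ~F = T
~S nand ~U = F nand T = T
~(~S nand ~U) = ~T = F
~P = ~F = T
~R = ~F = T
~R -> Q = T -> F = F
~P -> (~R -> Q) = T -> F = F
~(~S nand ~U) -> (~P -> (~R -> Q)) = F -> F = T

The statement is true.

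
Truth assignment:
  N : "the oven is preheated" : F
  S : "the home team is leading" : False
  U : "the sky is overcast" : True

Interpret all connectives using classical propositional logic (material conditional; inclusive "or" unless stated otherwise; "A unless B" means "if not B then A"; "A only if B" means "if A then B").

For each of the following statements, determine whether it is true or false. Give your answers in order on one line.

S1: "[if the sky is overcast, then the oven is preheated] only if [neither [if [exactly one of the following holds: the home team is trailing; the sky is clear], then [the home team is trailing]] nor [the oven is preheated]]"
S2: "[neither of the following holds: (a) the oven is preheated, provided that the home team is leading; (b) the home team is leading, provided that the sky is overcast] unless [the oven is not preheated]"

S1 T, S2 T

S1: Formalization: (U -> N) -> (((not S xor not U) -> not S) nor N)

U -> N = True -> False = False
not S = not False = True
not U = not True = False
not S xor not U = True xor False = True
not S = not False = True
(not S xor not U) -> not S = True -> True = True
((not S xor not U) -> not S) nor N = True nor False = False
(U -> N) -> (((not S xor not U) -> not S) nor N) = False -> False = True
Hence S1 is true.

S2: Parsed as ((S -> N) nor (U -> S)) or not N

S -> N = False -> False = True
U -> S = True -> False = False
(S -> N) nor (U -> S) = True nor False = False
not N = not False = True
((S -> N) nor (U -> S)) or not N = False or True = True
Hence S2 is true.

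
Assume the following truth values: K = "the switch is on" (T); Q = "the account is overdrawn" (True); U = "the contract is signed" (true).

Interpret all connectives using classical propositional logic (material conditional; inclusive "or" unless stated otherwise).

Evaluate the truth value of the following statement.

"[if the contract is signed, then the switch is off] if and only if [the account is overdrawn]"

False

Parsed as (U -> not K) iff Q

not K = not True = False
U -> not K = True -> False = False
(U -> not K) iff Q = False iff True = False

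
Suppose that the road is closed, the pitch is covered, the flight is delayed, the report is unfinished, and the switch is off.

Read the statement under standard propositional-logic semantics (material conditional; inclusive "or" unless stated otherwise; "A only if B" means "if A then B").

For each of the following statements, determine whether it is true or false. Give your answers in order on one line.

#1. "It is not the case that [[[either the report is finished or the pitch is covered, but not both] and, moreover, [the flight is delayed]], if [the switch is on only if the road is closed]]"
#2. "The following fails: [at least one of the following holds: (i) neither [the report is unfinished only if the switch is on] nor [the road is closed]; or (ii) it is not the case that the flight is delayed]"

Let V = "the switch is on" (False), P = "the road is closed" (True), H = "the report is finished" (False), N = "the pitch is covered" (True), W = "the flight is delayed" (True).

#1: This is not ((V -> P) -> ((H xor N) and W)).

V -> P = False -> True = True
H xor N = False xor True = True
(H xor N) and W = True and True = True
(V -> P) -> ((H xor N) and W) = True -> True = True
not ((V -> P) -> ((H xor N) and W)) = not True = False
So #1 is false.

#2: Parsed as not (((not H -> V) nor P) or not W)

not H = not False = True
not H -> V = True -> False = False
(not H -> V) nor P = False nor True = False
not W = not True = False
((not H -> V) nor P) or not W = False or False = False
not (((not H -> V) nor P) or not W) = not False = True
Hence #2 is true.

#1 F; #2 T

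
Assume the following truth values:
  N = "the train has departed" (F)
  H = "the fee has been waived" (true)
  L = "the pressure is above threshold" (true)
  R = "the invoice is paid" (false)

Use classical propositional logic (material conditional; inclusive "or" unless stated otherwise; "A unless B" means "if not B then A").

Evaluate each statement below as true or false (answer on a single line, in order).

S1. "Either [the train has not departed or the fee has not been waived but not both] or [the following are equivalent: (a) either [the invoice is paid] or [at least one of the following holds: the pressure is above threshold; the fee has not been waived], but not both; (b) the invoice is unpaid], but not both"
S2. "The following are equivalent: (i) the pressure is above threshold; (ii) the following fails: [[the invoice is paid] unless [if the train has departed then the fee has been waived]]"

S1 False; S2 False

S1: In symbols: (~N xor ~H) xor ((R xor (L | ~H)) <-> ~R)

~N = ~F = T
~H = ~T = F
~N xor ~H = T xor F = T
~H = ~T = F
L | ~H = T | F = T
R xor (L | ~H) = F xor T = T
~R = ~F = T
(R xor (L | ~H)) <-> ~R = T <-> T = T
(~N xor ~H) xor ((R xor (L | ~H)) <-> ~R) = T xor T = F
Thus S1 is false.

S2: This is L <-> ~(R | (N -> H)).

N -> H = F -> T = T
R | (N -> H) = F | T = T
~(R | (N -> H)) = ~T = F
L <-> ~(R | (N -> H)) = T <-> F = F
Thus S2 is false.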